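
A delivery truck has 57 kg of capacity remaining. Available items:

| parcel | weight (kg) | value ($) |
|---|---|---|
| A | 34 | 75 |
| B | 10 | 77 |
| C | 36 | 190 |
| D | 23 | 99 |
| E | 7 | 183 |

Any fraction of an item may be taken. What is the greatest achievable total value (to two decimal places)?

467.22

Greedy by value/weight ratio, highest first.
Ratios (sorted): E 26.14, B 7.70, C 5.28, D 4.30, A 2.21
take E (7 @ 183); take B (10 @ 77); take C (36 @ 190); take 4/23 of D → 17.22. Capacity used 57/57.
Total value = 467.22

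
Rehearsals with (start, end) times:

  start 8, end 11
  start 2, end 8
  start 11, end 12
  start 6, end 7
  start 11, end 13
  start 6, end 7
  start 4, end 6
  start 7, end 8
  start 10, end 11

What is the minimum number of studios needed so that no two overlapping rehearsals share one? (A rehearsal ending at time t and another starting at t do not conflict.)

starts: [2, 4, 6, 6, 7, 8, 10, 11, 11]
ends:   [6, 7, 7, 8, 8, 11, 11, 12, 13]
s2→1 s4→2 e6→1 s6→2 s6→3  — peak 3.

3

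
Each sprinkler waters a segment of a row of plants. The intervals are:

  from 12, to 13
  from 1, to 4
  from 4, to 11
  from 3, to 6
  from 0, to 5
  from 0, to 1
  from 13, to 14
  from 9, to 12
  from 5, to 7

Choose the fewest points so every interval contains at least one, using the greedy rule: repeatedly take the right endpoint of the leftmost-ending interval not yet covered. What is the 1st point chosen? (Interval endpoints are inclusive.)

Process intervals by earliest right end; each time one isn't hit yet, stab at its right endpoint.
Sorted: [0,1] [1,4] [0,5] [3,6] [5,7] [4,11] [9,12] [12,13] [13,14]
{[0,1],[1,4],[0,5]} hit by 1; {[3,6],[5,7],[4,11]} hit by 6; {[9,12],[12,13]} hit by 12; {[13,14]} hit by 14.
Points: 1, 6, 12, 14 (4 total).

1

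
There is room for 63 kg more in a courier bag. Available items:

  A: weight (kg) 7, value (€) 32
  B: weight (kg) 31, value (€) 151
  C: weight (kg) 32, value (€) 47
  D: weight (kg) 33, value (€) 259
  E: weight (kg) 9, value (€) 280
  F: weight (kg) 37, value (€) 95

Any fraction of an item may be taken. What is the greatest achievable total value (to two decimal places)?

Greedy by value/weight ratio, highest first.
Order: E (280/9=31.11) > D (259/33=7.85) > B (151/31=4.87) > A (32/7=4.57) > F (95/37=2.57) > C (47/32=1.47)
Fill: take E (9 @ 280) → take D (33 @ 259) → take 21/31 of B → 102.29; 63/63 used.
Total value = 641.29

641.29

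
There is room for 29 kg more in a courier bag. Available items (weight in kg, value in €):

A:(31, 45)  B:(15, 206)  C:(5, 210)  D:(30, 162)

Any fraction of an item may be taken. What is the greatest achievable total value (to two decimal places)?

464.60

Order: C (210/5=42.00) > B (206/15=13.73) > D (162/30=5.40) > A (45/31=1.45)
Fill: take C (5 @ 210) → take B (15 @ 206) → take 9/30 of D → 48.60; 29/29 used.
Total value = 464.60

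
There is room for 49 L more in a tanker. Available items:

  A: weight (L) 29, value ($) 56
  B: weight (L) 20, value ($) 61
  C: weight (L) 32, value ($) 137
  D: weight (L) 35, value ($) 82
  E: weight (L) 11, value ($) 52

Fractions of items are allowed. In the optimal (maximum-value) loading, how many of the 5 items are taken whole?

2

Order: E (52/11=4.73) > C (137/32=4.28) > B (61/20=3.05) > D (82/35=2.34) > A (56/29=1.93)
Fill: take E (11 @ 52) → take C (32 @ 137) → take 6/20 of B → 18.30; 49/49 used.
2 item(s) taken whole; one partial (take 6/20 of B).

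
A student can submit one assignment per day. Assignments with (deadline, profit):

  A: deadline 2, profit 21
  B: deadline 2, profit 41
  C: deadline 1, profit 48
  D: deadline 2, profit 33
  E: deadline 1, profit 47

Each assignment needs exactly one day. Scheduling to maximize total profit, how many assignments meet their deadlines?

2

Take jobs in profit order; each goes to the latest open slot no later than its deadline.
Profit order: C=48 E=47 B=41 D=33 A=21
Assign: C→slot 1, E skipped, B→slot 2, D skipped, A skipped.
Slots: [1:C] [2:B]
2 of 5 scheduled.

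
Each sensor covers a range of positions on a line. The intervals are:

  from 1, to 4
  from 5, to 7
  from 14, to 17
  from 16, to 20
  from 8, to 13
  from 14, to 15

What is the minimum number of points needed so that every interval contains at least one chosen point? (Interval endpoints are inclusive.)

5

Sorted: [1,4] [5,7] [8,13] [14,15] [14,17] [16,20]
{[1,4]} hit by 4; {[5,7]} hit by 7; {[8,13]} hit by 13; {[14,15],[14,17]} hit by 15; {[16,20]} hit by 20.
Points: 4, 7, 13, 15, 20 (5 total).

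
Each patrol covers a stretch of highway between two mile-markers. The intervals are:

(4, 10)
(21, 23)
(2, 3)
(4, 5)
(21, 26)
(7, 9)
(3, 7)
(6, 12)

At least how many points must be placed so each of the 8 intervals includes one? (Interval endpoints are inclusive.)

Process intervals by earliest right end; each time one isn't hit yet, stab at its right endpoint.
Sorted: [2,3] [4,5] [3,7] [7,9] [4,10] [6,12] [21,23] [21,26]
{[2,3]} hit by 3; {[4,5],[3,7]} hit by 5; {[7,9],[4,10],[6,12]} hit by 9; {[21,23],[21,26]} hit by 23.
Points: 3, 5, 9, 23 (4 total).

4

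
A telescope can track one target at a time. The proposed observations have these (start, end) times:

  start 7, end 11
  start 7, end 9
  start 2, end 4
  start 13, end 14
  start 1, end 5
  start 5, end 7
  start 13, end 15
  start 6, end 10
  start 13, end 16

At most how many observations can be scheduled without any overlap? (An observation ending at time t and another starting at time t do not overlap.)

By end time: (2,4), (1,5), (5,7), (7,9), (6,10), (7,11), (13,14), (13,15), (13,16).
Pick (2,4); next start ≥ 4 → (5,7); next start ≥ 7 → (7,9); next start ≥ 9 → (13,14).
Selected 4 observations.

4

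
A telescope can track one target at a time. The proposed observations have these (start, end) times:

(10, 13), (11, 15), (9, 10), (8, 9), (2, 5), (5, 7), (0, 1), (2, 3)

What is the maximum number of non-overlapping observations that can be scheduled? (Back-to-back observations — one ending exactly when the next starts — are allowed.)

By end time: (0,1), (2,3), (2,5), (5,7), (8,9), (9,10), (10,13), (11,15).
Pick (0,1); next start ≥ 1 → (2,3); next start ≥ 3 → (5,7); next start ≥ 7 → (8,9); next start ≥ 9 → (9,10); next start ≥ 10 → (10,13).
Selected 6 observations.

6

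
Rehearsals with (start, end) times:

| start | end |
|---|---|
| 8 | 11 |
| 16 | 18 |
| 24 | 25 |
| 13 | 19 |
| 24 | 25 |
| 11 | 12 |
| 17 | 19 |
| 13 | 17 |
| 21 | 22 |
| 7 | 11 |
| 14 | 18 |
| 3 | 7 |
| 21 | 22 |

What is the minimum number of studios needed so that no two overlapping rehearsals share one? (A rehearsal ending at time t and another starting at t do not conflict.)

4

Count concurrent intervals with a sweep; the peak is the room count.
Events (time:±→running): 3:+→1 7:-→0 7:+→1 8:+→2 11:-→1 11:-→0 11:+→1 12:-→0 13:+→1 13:+→2 14:+→3 16:+→4 … peak 4.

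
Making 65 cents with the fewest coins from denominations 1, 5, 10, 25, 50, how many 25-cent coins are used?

0

65 = 1×50 + 1×10 + 1×5
Count of 25: 0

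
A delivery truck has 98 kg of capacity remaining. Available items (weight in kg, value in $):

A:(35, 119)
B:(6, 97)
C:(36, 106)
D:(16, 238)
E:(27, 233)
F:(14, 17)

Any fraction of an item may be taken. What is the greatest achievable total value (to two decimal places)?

Order: B (97/6=16.17) > D (238/16=14.88) > E (233/27=8.63) > A (119/35=3.40) > C (106/36=2.94) > F (17/14=1.21)
Fill: take B (6 @ 97) → take D (16 @ 238) → take E (27 @ 233) → take A (35 @ 119) → take 14/36 of C → 41.22; 98/98 used.
Total value = 728.22

728.22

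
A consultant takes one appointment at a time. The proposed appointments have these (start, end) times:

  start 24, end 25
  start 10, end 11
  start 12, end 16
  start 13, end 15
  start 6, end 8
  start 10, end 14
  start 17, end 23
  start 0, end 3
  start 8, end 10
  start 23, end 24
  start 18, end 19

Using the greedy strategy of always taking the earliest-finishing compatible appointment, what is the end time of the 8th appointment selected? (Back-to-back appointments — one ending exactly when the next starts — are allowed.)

Greedy by earliest finish: after sorting by end time, pick each interval compatible with the last pick.
By end time: (0,3), (6,8), (8,10), (10,11), (10,14), (13,15), (12,16), (18,19), (17,23), (23,24), (24,25).
Pick (0,3); next start ≥ 3 → (6,8); next start ≥ 8 → (8,10); next start ≥ 10 → (10,11); next start ≥ 11 → (13,15); next start ≥ 15 → (18,19); next start ≥ 19 → (23,24); next start ≥ 24 → (24,25).
Selected: (0,3) (6,8) (8,10) (10,11) (13,15) (18,19) (23,24) (24,25)

25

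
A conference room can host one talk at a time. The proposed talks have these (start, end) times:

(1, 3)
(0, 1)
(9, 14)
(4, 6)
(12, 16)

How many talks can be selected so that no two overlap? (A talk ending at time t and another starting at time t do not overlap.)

Greedy by earliest finish: after sorting by end time, pick each interval compatible with the last pick.
Sorted by end: (0,1)  (1,3)  (4,6)  (9,14)  (12,16)
take (0,1); take (1,3); take (4,6); take (9,14); skip (12,16).
Selected 4 talks.

4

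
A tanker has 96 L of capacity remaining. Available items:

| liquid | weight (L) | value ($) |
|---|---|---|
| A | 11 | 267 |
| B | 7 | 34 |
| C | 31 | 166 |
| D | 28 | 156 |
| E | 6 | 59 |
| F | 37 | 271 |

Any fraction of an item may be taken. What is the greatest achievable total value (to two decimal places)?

827.97

Sort by value per unit weight and fill in that order.
Ratios (sorted): A 24.27, E 9.83, F 7.32, D 5.57, C 5.35, B 4.86
take A (11 @ 267); take E (6 @ 59); take F (37 @ 271); take D (28 @ 156); take 14/31 of C → 74.97. Capacity used 96/96.
Total value = 827.97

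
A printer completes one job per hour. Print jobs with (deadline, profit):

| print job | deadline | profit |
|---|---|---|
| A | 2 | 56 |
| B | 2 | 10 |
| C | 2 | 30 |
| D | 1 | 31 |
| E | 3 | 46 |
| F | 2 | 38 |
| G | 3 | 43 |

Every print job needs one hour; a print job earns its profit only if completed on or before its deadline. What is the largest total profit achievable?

145

Take jobs in profit order; each goes to the latest open slot no later than its deadline.
Profit order: A=56 E=46 G=43 F=38 D=31 C=30 B=10
Assign: A→slot 2, E→slot 3, G→slot 1, F skipped, D skipped, C skipped, B skipped.
Slots: [1:G] [2:A] [3:E]
Profit = 43 + 56 + 46 = 145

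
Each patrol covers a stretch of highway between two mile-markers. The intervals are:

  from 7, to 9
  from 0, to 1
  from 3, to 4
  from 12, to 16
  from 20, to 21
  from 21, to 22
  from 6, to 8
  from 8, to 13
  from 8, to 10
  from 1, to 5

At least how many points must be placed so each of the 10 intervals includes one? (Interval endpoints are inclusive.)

By right end: [0,1]  [3,4]  [1,5]  [6,8]  [7,9]  [8,10]  [8,13]  [12,16]  [20,21]  [21,22]
[0,1] uncovered → point at 1; [3,4] uncovered → point at 4; [6,8] uncovered → point at 8; [12,16] uncovered → point at 16; [20,21] uncovered → point at 21.
Points: 1, 4, 8, 16, 21 (5 total).

5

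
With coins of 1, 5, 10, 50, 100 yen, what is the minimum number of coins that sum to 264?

8

264 − 2×100→64 − 1×50→14 − 1×10→4 − 4×1→0
Total coins = 2 + 1 + 1 + 4 = 8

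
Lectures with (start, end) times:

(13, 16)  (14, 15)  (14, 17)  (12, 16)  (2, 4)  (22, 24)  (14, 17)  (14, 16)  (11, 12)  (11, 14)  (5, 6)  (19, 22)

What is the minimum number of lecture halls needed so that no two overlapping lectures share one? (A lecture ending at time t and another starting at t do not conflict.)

6

The answer is the maximum number of intervals overlapping at any instant.
starts: [2, 5, 11, 11, 12, 13, 14, 14, 14, 14, 19, 22]
ends:   [4, 6, 12, 14, 15, 16, 16, 16, 17, 17, 22, 24]
s2→1 e4→0 s5→1 e6→0 s11→1 s11→2 e12→1 s12→2 s13→3 e14→2 s14→3 s14→4 s14→5 s14→6  — peak 6.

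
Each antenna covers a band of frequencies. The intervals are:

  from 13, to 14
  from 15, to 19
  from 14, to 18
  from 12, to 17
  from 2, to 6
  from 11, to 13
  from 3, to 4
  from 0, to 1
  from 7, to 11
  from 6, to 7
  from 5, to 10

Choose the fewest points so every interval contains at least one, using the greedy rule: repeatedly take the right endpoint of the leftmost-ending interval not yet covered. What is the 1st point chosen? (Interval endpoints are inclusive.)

Process intervals by earliest right end; each time one isn't hit yet, stab at its right endpoint.
By right end: [0,1]  [3,4]  [2,6]  [6,7]  [5,10]  [7,11]  [11,13]  [13,14]  [12,17]  [14,18]  [15,19]
[0,1] uncovered → point at 1; [3,4] uncovered → point at 4; [6,7] uncovered → point at 7; [11,13] uncovered → point at 13; [14,18] uncovered → point at 18.
Points: 1, 4, 7, 13, 18 (5 total).

1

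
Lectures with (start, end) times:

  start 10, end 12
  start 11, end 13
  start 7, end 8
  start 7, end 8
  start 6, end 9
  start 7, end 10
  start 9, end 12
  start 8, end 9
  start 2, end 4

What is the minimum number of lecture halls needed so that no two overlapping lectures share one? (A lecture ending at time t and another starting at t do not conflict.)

4

The answer is the maximum number of intervals overlapping at any instant.
Events (time:±→running): 2:+→1 4:-→0 6:+→1 7:+→2 7:+→3 7:+→4 … peak 4.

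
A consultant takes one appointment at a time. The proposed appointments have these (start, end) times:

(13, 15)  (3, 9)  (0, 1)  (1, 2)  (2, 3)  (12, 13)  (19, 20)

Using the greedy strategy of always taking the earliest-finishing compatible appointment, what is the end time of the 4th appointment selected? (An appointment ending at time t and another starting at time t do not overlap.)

9

By end time: (0,1), (1,2), (2,3), (3,9), (12,13), (13,15), (19,20).
Pick (0,1); next start ≥ 1 → (1,2); next start ≥ 2 → (2,3); next start ≥ 3 → (3,9); next start ≥ 9 → (12,13); next start ≥ 13 → (13,15); next start ≥ 15 → (19,20).
Selected: (0,1) (1,2) (2,3) (3,9) (12,13) (13,15) (19,20)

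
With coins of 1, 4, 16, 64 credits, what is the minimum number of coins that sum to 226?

Use the largest denomination that fits, subtract, and repeat.
226 − 3×64→34 − 2×16→2 − 2×1→0
Total coins = 3 + 2 + 2 = 7

7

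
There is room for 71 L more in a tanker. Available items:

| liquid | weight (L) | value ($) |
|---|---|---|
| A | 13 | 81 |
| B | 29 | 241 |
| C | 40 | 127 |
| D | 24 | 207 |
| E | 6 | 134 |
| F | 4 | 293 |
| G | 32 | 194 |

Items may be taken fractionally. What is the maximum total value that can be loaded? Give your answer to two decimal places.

Greedy by value/weight ratio, highest first.
Order: F (293/4=73.25) > E (134/6=22.33) > D (207/24=8.62) > B (241/29=8.31) > A (81/13=6.23) > G (194/32=6.06) > C (127/40=3.17)
Fill: take F (4 @ 293) → take E (6 @ 134) → take D (24 @ 207) → take B (29 @ 241) → take 8/13 of A → 49.85; 71/71 used.
Total value = 924.85

924.85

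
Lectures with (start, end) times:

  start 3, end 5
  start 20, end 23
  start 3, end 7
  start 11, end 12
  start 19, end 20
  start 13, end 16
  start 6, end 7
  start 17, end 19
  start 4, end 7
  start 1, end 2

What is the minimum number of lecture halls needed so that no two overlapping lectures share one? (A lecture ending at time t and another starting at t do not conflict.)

The answer is the maximum number of intervals overlapping at any instant.
starts: [1, 3, 3, 4, 6, 11, 13, 17, 19, 20]
ends:   [2, 5, 7, 7, 7, 12, 16, 19, 20, 23]
s1→1 e2→0 s3→1 s3→2 s4→3  — peak 3.

3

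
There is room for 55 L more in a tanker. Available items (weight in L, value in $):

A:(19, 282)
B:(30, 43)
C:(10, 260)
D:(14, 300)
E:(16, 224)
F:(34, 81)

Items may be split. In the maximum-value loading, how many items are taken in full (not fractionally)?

Greedy by value/weight ratio, highest first.
Ratios (sorted): C 26.00, D 21.43, A 14.84, E 14.00, F 2.38, B 1.43
take C (10 @ 260); take D (14 @ 300); take A (19 @ 282); take 12/16 of E → 168.00. Capacity used 55/55.
3 item(s) taken whole; one partial (take 12/16 of E).

3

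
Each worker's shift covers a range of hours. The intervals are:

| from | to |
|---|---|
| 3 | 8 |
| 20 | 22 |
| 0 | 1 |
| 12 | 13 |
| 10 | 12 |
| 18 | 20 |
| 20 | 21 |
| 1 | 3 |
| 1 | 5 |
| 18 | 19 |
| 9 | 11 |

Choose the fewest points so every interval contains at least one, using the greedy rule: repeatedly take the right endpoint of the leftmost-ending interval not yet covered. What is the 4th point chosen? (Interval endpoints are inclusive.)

Process intervals by earliest right end; each time one isn't hit yet, stab at its right endpoint.
By right end: [0,1]  [1,3]  [1,5]  [3,8]  [9,11]  [10,12]  [12,13]  [18,19]  [18,20]  [20,21]  [20,22]
[0,1] uncovered → point at 1; [3,8] uncovered → point at 8; [9,11] uncovered → point at 11; [12,13] uncovered → point at 13; [18,19] uncovered → point at 19; [20,21] uncovered → point at 21.
Points: 1, 8, 11, 13, 19, 21 (6 total).

13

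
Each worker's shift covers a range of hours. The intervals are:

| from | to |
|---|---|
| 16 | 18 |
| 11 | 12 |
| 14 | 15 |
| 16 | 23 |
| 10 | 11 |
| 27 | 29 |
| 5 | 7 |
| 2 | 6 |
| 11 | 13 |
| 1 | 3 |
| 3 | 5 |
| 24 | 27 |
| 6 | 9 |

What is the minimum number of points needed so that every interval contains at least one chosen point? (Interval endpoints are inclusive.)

6

Sorted: [1,3] [3,5] [2,6] [5,7] [6,9] [10,11] [11,12] [11,13] [14,15] [16,18] [16,23] [24,27] [27,29]
{[1,3],[3,5],[2,6]} hit by 3; {[5,7],[6,9]} hit by 7; {[10,11],[11,12],[11,13]} hit by 11; {[14,15]} hit by 15; {[16,18],[16,23]} hit by 18; {[24,27],[27,29]} hit by 27.
Points: 3, 7, 11, 15, 18, 27 (6 total).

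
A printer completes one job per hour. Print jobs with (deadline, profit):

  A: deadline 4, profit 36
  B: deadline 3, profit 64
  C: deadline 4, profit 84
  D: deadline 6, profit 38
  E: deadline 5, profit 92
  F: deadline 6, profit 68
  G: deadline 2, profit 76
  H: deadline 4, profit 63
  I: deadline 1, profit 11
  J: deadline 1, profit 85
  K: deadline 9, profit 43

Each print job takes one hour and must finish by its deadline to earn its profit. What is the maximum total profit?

Sort by profit descending; place each in the latest free slot ≤ its deadline.
Profit order: E=92 J=85 C=84 G=76 F=68 B=64 H=63 K=43 D=38 A=36 I=11
Assign: E→slot 5, J→slot 1, C→slot 4, G→slot 2, F→slot 6, B→slot 3, H skipped, K→slot 9, D skipped, A skipped, I skipped.
Slots: [1:J] [2:G] [3:B] [4:C] [5:E] [6:F] [9:K]
Profit = 85 + 76 + 64 + 84 + 92 + 68 + 43 = 512

512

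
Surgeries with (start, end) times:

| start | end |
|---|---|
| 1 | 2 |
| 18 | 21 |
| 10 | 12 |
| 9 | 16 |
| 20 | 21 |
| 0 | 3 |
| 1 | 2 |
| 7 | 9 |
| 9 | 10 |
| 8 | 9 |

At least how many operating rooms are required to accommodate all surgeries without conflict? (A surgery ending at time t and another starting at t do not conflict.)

3

Count concurrent intervals with a sweep; the peak is the room count.
starts: [0, 1, 1, 7, 8, 9, 9, 10, 18, 20]
ends:   [2, 2, 3, 9, 9, 10, 12, 16, 21, 21]
s0→1 s1→2 s1→3  — peak 3.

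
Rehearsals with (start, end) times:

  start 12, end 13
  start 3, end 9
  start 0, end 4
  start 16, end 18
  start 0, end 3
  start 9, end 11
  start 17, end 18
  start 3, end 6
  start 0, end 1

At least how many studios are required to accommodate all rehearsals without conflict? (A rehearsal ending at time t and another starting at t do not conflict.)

Events (time:±→running): 0:+→1 0:+→2 0:+→3 … peak 3.

3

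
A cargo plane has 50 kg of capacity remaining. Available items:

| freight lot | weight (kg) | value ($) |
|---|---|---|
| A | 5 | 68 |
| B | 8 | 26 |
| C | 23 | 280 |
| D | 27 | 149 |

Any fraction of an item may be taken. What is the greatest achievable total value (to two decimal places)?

Sort by value per unit weight and fill in that order.
Order: A (68/5=13.60) > C (280/23=12.17) > D (149/27=5.52) > B (26/8=3.25)
Fill: take A (5 @ 68) → take C (23 @ 280) → take 22/27 of D → 121.41; 50/50 used.
Total value = 469.41

469.41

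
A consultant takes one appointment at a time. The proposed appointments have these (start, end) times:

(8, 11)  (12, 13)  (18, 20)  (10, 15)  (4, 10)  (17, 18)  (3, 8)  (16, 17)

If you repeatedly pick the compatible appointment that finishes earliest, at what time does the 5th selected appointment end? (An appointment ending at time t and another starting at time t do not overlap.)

Greedy by earliest finish: after sorting by end time, pick each interval compatible with the last pick.
By end time: (3,8), (4,10), (8,11), (12,13), (10,15), (16,17), (17,18), (18,20).
Pick (3,8); next start ≥ 8 → (8,11); next start ≥ 11 → (12,13); next start ≥ 13 → (16,17); next start ≥ 17 → (17,18); next start ≥ 18 → (18,20).
Selected: (3,8) (8,11) (12,13) (16,17) (17,18) (18,20)

18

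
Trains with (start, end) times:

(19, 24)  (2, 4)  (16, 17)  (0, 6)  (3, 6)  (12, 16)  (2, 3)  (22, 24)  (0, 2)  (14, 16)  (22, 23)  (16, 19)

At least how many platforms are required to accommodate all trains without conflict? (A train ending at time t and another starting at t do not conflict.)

Count concurrent intervals with a sweep; the peak is the room count.
starts: [0, 0, 2, 2, 3, 12, 14, 16, 16, 19, 22, 22]
ends:   [2, 3, 4, 6, 6, 16, 16, 17, 19, 23, 24, 24]
s0→1 s0→2 e2→1 s2→2 s2→3  — peak 3.

3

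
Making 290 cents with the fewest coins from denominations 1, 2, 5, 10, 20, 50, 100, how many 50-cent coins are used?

Greedy: take as many of the largest coin as possible, then repeat with the remainder.
290 − 2×100→90 − 1×50→40 − 2×20→0
Count of 50: 1

1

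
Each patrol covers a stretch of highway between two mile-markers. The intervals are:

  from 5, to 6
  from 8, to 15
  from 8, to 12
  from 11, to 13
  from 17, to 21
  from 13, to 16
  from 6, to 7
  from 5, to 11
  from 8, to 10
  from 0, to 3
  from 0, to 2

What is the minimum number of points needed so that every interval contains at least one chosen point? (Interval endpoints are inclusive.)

5

Sort by right endpoint; whenever an interval is uncovered, place a point at its right end.
Sorted: [0,2] [0,3] [5,6] [6,7] [8,10] [5,11] [8,12] [11,13] [8,15] [13,16] [17,21]
{[0,2],[0,3]} hit by 2; {[5,6],[6,7]} hit by 6; {[8,10],[5,11],[8,12]} hit by 10; {[11,13],[8,15],[13,16]} hit by 13; {[17,21]} hit by 21.
Points: 2, 6, 10, 13, 21 (5 total).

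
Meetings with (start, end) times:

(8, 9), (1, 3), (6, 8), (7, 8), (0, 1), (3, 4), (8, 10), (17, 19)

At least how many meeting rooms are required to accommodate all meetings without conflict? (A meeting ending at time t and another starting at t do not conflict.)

2

The answer is the maximum number of intervals overlapping at any instant.
starts: [0, 1, 3, 6, 7, 8, 8, 17]
ends:   [1, 3, 4, 8, 8, 9, 10, 19]
s0→1 e1→0 s1→1 e3→0 s3→1 e4→0 s6→1 s7→2  — peak 2.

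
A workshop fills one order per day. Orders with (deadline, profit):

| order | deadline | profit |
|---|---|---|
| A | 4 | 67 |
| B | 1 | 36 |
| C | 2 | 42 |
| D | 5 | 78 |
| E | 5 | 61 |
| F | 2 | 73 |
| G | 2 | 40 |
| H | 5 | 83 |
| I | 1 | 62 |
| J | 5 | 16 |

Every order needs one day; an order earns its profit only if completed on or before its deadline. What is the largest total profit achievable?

Profit order: H=83 D=78 F=73 A=67 I=62 E=61 C=42 G=40 B=36 J=16
Assign: H→slot 5, D→slot 4, F→slot 2, A→slot 3, I→slot 1, E skipped, C skipped, G skipped, B skipped, J skipped.
Slots: [1:I] [2:F] [3:A] [4:D] [5:H]
Profit = 62 + 73 + 67 + 78 + 83 = 363

363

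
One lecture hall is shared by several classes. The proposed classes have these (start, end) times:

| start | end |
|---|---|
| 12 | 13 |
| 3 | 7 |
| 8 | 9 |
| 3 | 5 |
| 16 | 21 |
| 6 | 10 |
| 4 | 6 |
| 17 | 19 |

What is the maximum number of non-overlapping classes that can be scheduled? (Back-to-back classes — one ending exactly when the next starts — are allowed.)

Order by finish time; keep every interval that doesn't clash with the previous kept one.
By end time: (3,5), (4,6), (3,7), (8,9), (6,10), (12,13), (17,19), (16,21).
Pick (3,5); next start ≥ 5 → (8,9); next start ≥ 9 → (12,13); next start ≥ 13 → (17,19).
Selected 4 classes.

4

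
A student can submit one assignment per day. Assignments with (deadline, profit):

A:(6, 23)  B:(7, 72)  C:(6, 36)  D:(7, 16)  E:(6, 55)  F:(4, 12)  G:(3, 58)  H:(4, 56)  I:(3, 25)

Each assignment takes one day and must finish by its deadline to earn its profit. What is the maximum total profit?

Sort by profit descending; place each in the latest free slot ≤ its deadline.
Profit order: B=72 G=58 H=56 E=55 C=36 I=25 A=23 D=16 F=12
Assign: B→slot 7, G→slot 3, H→slot 4, E→slot 6, C→slot 5, I→slot 2, A→slot 1, D skipped, F skipped.
Slots: [1:A] [2:I] [3:G] [4:H] [5:C] [6:E] [7:B]
Profit = 23 + 25 + 58 + 56 + 36 + 55 + 72 = 325

325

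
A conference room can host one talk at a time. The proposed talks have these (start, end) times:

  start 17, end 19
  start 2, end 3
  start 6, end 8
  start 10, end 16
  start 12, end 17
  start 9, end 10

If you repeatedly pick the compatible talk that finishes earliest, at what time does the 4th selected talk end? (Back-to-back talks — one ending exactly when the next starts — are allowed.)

Greedy by earliest finish: after sorting by end time, pick each interval compatible with the last pick.
By end time: (2,3), (6,8), (9,10), (10,16), (12,17), (17,19).
Pick (2,3); next start ≥ 3 → (6,8); next start ≥ 8 → (9,10); next start ≥ 10 → (10,16); next start ≥ 16 → (17,19).
Selected: (2,3) (6,8) (9,10) (10,16) (17,19)

16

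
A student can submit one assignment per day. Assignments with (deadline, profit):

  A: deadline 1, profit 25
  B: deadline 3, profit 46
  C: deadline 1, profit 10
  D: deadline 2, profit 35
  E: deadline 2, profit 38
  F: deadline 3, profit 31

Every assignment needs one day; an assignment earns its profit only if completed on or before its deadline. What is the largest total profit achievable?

119

Sort by profit descending; place each in the latest free slot ≤ its deadline.
By profit: B(d3,46), E(d2,38), D(d2,35), F(d3,31), A(d1,25), C(d1,10)
B→slot 3; E→slot 2; D→slot 1; F skipped; A skipped; C skipped.
Profit = 35 + 38 + 46 = 119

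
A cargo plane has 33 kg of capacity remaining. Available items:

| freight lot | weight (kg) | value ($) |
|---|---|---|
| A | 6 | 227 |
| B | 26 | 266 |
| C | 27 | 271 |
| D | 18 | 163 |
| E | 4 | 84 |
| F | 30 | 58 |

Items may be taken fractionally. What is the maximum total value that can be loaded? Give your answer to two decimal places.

546.31

Sort by value per unit weight and fill in that order.
Order: A (227/6=37.83) > E (84/4=21.00) > B (266/26=10.23) > C (271/27=10.04) > D (163/18=9.06) > F (58/30=1.93)
Fill: take A (6 @ 227) → take E (4 @ 84) → take 23/26 of B → 235.31; 33/33 used.
Total value = 546.31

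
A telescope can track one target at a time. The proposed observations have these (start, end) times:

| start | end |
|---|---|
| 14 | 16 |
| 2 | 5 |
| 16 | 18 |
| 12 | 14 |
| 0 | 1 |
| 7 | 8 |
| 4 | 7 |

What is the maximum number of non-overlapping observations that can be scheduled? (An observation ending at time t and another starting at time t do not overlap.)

Order by finish time; keep every interval that doesn't clash with the previous kept one.
By end time: (0,1), (2,5), (4,7), (7,8), (12,14), (14,16), (16,18).
Pick (0,1); next start ≥ 1 → (2,5); next start ≥ 5 → (7,8); next start ≥ 8 → (12,14); next start ≥ 14 → (14,16); next start ≥ 16 → (16,18).
Selected 6 observations.

6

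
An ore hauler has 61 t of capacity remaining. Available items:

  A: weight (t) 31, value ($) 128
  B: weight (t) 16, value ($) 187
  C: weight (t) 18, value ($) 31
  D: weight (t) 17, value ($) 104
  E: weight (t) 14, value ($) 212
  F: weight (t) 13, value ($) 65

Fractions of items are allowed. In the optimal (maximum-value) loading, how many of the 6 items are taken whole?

Ratios (sorted): E 15.14, B 11.69, D 6.12, F 5.00, A 4.13, C 1.72
take E (14 @ 212); take B (16 @ 187); take D (17 @ 104); take F (13 @ 65); take 1/31 of A → 4.13. Capacity used 61/61.
4 item(s) taken whole; one partial (take 1/31 of A).

4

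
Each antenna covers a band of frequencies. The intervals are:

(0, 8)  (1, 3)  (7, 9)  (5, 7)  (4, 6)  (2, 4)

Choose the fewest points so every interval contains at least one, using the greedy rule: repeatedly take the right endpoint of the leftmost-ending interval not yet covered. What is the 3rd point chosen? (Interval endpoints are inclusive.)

Sort by right endpoint; whenever an interval is uncovered, place a point at its right end.
Sorted: [1,3] [2,4] [4,6] [5,7] [0,8] [7,9]
{[1,3],[2,4]} hit by 3; {[4,6],[5,7],[0,8]} hit by 6; {[7,9]} hit by 9.
Points: 3, 6, 9 (3 total).

9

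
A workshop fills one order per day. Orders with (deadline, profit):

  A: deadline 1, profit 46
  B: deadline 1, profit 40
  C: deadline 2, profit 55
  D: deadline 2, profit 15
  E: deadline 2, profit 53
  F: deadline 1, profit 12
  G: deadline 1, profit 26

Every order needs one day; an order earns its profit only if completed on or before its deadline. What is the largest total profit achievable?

108

Sort by profit descending; place each in the latest free slot ≤ its deadline.
By profit: C(d2,55), E(d2,53), A(d1,46), B(d1,40), G(d1,26), D(d2,15), F(d1,12)
C→slot 2; E→slot 1; A skipped; B skipped; G skipped; D skipped; F skipped.
Profit = 53 + 55 = 108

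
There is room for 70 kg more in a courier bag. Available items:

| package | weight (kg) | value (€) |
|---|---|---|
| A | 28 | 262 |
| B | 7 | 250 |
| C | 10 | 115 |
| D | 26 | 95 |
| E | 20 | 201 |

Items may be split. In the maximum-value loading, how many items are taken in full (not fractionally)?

Sort by value per unit weight and fill in that order.
Order: B (250/7=35.71) > C (115/10=11.50) > E (201/20=10.05) > A (262/28=9.36) > D (95/26=3.65)
Fill: take B (7 @ 250) → take C (10 @ 115) → take E (20 @ 201) → take A (28 @ 262) → take 5/26 of D → 18.27; 70/70 used.
4 item(s) taken whole; one partial (take 5/26 of D).

4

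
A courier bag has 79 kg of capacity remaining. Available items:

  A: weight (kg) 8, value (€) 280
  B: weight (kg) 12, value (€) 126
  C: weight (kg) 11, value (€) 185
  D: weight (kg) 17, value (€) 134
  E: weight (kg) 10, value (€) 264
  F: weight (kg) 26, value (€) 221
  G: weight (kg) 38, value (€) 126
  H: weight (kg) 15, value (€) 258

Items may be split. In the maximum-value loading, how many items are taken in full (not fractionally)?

5

Greedy by value/weight ratio, highest first.
Ratios (sorted): A 35.00, E 26.40, H 17.20, C 16.82, B 10.50, F 8.50, D 7.88, G 3.32
take A (8 @ 280); take E (10 @ 264); take H (15 @ 258); take C (11 @ 185); take B (12 @ 126); take 23/26 of F → 195.50. Capacity used 79/79.
5 item(s) taken whole; one partial (take 23/26 of F).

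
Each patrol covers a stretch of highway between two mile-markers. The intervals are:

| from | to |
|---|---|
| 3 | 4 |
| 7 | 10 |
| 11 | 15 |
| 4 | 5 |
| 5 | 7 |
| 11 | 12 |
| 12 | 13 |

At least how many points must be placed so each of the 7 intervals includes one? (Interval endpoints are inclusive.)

3

Sort by right endpoint; whenever an interval is uncovered, place a point at its right end.
By right end: [3,4]  [4,5]  [5,7]  [7,10]  [11,12]  [12,13]  [11,15]
[3,4] uncovered → point at 4; [5,7] uncovered → point at 7; [11,12] uncovered → point at 12.
Points: 4, 7, 12 (3 total).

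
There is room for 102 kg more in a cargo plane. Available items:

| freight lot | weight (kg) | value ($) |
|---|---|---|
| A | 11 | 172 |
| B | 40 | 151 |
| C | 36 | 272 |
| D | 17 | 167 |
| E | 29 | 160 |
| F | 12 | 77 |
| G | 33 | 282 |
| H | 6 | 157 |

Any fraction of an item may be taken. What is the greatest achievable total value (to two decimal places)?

1042.44

Sort by value per unit weight and fill in that order.
Order: H (157/6=26.17) > A (172/11=15.64) > D (167/17=9.82) > G (282/33=8.55) > C (272/36=7.56) > F (77/12=6.42) > E (160/29=5.52) > B (151/40=3.77)
Fill: take H (6 @ 157) → take A (11 @ 172) → take D (17 @ 167) → take G (33 @ 282) → take 35/36 of C → 264.44; 102/102 used.
Total value = 1042.44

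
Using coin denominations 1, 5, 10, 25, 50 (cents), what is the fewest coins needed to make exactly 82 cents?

Use the largest denomination that fits, subtract, and repeat.
82 = 1×50 + 1×25 + 1×5 + 2×1
Total coins = 1 + 1 + 1 + 2 = 5

5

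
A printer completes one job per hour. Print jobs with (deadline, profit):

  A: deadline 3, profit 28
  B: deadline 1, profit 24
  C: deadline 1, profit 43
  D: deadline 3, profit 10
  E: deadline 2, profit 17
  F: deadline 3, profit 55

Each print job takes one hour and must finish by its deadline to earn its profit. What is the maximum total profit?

Sort by profit descending; place each in the latest free slot ≤ its deadline.
Profit order: F=55 C=43 A=28 B=24 E=17 D=10
Assign: F→slot 3, C→slot 1, A→slot 2, B skipped, E skipped, D skipped.
Slots: [1:C] [2:A] [3:F]
Profit = 43 + 28 + 55 = 126

126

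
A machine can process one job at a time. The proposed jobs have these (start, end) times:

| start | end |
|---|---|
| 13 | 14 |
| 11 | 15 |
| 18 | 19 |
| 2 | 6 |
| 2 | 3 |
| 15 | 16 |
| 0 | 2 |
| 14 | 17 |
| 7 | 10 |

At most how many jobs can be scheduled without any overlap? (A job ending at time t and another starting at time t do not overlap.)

Greedy by earliest finish: after sorting by end time, pick each interval compatible with the last pick.
Sorted by end: (0,2)  (2,3)  (2,6)  (7,10)  (13,14)  (11,15)  (15,16)  (14,17)  (18,19)
take (0,2); take (2,3); skip (2,6); take (7,10); take (13,14); skip (11,15); take (15,16); skip (14,17); take (18,19).
Selected 6 jobs.

6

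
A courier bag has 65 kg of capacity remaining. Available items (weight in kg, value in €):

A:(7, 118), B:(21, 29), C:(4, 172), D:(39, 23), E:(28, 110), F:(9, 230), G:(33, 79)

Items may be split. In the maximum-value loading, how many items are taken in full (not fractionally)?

Sort by value per unit weight and fill in that order.
Order: C (172/4=43.00) > F (230/9=25.56) > A (118/7=16.86) > E (110/28=3.93) > G (79/33=2.39) > B (29/21=1.38) > D (23/39=0.59)
Fill: take C (4 @ 172) → take F (9 @ 230) → take A (7 @ 118) → take E (28 @ 110) → take 17/33 of G → 40.70; 65/65 used.
4 item(s) taken whole; one partial (take 17/33 of G).

4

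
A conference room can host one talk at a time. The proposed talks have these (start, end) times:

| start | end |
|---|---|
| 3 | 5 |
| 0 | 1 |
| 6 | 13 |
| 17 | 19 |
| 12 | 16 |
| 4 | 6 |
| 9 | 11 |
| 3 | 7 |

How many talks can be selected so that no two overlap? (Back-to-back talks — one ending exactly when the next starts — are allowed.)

Sort by end time and greedily take each interval whose start is ≥ the last chosen end.
By end time: (0,1), (3,5), (4,6), (3,7), (9,11), (6,13), (12,16), (17,19).
Pick (0,1); next start ≥ 1 → (3,5); next start ≥ 5 → (9,11); next start ≥ 11 → (12,16); next start ≥ 16 → (17,19).
Selected 5 talks.

5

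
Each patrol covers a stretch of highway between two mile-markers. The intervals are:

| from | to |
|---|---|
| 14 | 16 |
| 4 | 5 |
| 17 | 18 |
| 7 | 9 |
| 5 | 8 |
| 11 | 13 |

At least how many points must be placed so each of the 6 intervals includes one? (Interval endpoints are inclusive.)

By right end: [4,5]  [5,8]  [7,9]  [11,13]  [14,16]  [17,18]
[4,5] uncovered → point at 5; [7,9] uncovered → point at 9; [11,13] uncovered → point at 13; [14,16] uncovered → point at 16; [17,18] uncovered → point at 18.
Points: 5, 9, 13, 16, 18 (5 total).

5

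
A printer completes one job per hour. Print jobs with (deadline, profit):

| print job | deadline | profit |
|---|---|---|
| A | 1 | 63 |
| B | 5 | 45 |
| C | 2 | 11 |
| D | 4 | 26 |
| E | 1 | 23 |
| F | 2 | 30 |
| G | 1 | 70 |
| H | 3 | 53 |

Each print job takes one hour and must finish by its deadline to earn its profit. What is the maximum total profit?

Profit order: G=70 A=63 H=53 B=45 F=30 D=26 E=23 C=11
Assign: G→slot 1, A skipped, H→slot 3, B→slot 5, F→slot 2, D→slot 4, E skipped, C skipped.
Slots: [1:G] [2:F] [3:H] [4:D] [5:B]
Profit = 70 + 30 + 53 + 26 + 45 = 224

224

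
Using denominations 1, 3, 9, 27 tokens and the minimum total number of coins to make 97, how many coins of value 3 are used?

2

97 = 3×27 + 1×9 + 2×3 + 1×1
Count of 3: 2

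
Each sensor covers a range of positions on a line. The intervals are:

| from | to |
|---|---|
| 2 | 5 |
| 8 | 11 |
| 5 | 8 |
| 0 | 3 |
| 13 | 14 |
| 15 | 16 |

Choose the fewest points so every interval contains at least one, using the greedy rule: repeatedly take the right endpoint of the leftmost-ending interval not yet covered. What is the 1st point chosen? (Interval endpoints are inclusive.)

Sorted: [0,3] [2,5] [5,8] [8,11] [13,14] [15,16]
{[0,3],[2,5]} hit by 3; {[5,8],[8,11]} hit by 8; {[13,14]} hit by 14; {[15,16]} hit by 16.
Points: 3, 8, 14, 16 (4 total).

3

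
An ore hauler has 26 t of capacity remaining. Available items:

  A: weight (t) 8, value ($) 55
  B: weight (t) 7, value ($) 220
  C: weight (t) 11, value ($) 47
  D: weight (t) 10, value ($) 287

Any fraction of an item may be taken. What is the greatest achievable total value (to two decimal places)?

566.27

Ratios (sorted): B 31.43, D 28.70, A 6.88, C 4.27
take B (7 @ 220); take D (10 @ 287); take A (8 @ 55); take 1/11 of C → 4.27. Capacity used 26/26.
Total value = 566.27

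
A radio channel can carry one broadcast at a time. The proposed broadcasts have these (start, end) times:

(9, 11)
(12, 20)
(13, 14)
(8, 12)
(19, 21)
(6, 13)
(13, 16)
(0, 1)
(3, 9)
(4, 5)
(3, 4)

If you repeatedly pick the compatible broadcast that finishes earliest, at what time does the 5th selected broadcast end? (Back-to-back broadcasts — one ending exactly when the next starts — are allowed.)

Sort by end time and greedily take each interval whose start is ≥ the last chosen end.
Sorted by end: (0,1)  (3,4)  (4,5)  (3,9)  (9,11)  (8,12)  (6,13)  (13,14)  (13,16)  (12,20)  (19,21)
take (0,1); take (3,4); take (4,5); take (9,11); take (13,14); skip (12,20); take (19,21).
Selected: (0,1) (3,4) (4,5) (9,11) (13,14) (19,21)

14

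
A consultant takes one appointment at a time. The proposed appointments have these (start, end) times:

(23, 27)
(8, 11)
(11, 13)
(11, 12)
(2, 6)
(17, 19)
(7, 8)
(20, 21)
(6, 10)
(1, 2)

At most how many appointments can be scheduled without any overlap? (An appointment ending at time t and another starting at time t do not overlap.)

8

Sorted by end: (1,2)  (2,6)  (7,8)  (6,10)  (8,11)  (11,12)  (11,13)  (17,19)  (20,21)  (23,27)
take (1,2); take (2,6); take (7,8); skip (6,10); take (8,11); take (11,12); take (17,19); take (20,21); take (23,27).
Selected 8 appointments.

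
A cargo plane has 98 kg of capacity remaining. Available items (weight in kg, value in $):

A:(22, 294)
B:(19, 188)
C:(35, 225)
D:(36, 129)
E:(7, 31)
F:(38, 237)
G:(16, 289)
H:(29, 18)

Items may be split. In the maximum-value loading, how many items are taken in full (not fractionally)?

4

Order: G (289/16=18.06) > A (294/22=13.36) > B (188/19=9.89) > C (225/35=6.43) > F (237/38=6.24) > E (31/7=4.43) > D (129/36=3.58) > H (18/29=0.62)
Fill: take G (16 @ 289) → take A (22 @ 294) → take B (19 @ 188) → take C (35 @ 225) → take 6/38 of F → 37.42; 98/98 used.
4 item(s) taken whole; one partial (take 6/38 of F).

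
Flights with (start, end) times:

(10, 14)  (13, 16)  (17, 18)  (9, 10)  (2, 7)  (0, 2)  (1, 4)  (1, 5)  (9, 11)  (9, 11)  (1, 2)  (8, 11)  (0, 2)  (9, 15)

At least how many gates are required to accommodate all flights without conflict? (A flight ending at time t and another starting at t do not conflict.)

5

Count concurrent intervals with a sweep; the peak is the room count.
Events (time:±→running): 0:+→1 0:+→2 1:+→3 1:+→4 1:+→5 … peak 5.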